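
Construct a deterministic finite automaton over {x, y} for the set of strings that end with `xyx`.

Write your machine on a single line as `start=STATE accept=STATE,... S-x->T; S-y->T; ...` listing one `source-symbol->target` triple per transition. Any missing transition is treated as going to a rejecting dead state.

Remember how much of `xyx` the current input suffix matches. State q0 means no match yet; q1 means the last symbol is `x`; q2 means the last 2 symbols are `xy`; q3 means the last 3 symbols are `xyx`. Only q3 accepts. On a mismatch, fall back to the longest proper suffix that is still a prefix of `xyx`.
        x   y  
>  q0   q1  q0 
   q1   q1  q2 
   q2   q3  q0 
 * q3   q1  q2 
(> = start, * = accepting)

start=q0; accept=q3; q0-x->q1; q0-y->q0; q1-x->q1; q1-y->q2; q2-x->q3; q2-y->q0; q3-x->q1; q3-y->q2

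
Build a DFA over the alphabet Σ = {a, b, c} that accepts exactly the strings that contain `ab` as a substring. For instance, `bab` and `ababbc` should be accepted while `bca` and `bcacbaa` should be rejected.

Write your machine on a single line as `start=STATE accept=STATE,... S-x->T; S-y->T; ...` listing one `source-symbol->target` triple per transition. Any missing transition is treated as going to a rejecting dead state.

Track how much of `ab` has been matched so far: state S0 is no progress, S2 is the absorbing accept state reached once `ab` has occurred. Intermediate states record partial matches; on a mismatch, fall back to the longest reusable overlap.
With 3 states:
        a   b   c  
>  S0   S1  S0  S0 
   S1   S1  S2  S0 
 * S2   S2  S2  S2 
(> = start, * = accepting)

start=S0; accept=S2; S0-a->S1; S0-b->S0; S0-c->S0; S1-a->S1; S1-b->S2; S1-c->S0; S2-a->S2; S2-b->S2; S2-c->S2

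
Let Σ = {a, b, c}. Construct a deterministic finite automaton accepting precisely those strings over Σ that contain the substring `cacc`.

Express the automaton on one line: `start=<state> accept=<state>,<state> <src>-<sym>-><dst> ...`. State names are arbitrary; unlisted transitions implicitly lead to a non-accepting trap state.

Track how much of `cacc` has been matched so far: state S0 is no progress, S4 is the absorbing accept state reached once `cacc` has occurred. Intermediate states record partial matches; on a mismatch, fall back to the longest reusable overlap.
        a   b   c  
>  S0   S0  S0  S1 
   S1   S2  S0  S1 
   S2   S0  S0  S3 
   S3   S2  S0  S4 
 * S4   S4  S4  S4 
(> = start, * = accepting)

start=S0 accept=S4 S0-a->S0 S0-b->S0 S0-c->S1 S1-a->S2 S1-b->S0 S1-c->S1 S2-a->S0 S2-b->S0 S2-c->S3 S3-a->S2 S3-b->S0 S3-c->S4 S4-a->S4 S4-b->S4 S4-c->S4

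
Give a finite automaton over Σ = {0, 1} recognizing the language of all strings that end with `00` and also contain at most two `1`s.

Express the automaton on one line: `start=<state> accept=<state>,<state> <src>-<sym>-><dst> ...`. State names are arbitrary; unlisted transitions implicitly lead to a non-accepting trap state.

start=A accept=D,G,J A-0->B A-1->C B-0->D B-1->C C-0->E C-1->F D-0->D D-1->C E-0->G E-1->F F-0->H F-1->I G-0->G G-1->F H-0->J H-1->I I-0->K I-1->I J-0->J J-1->I K-0->L K-1->I L-0->L L-1->I

Handle the two conditions separately and then intersect. One (3 states) tracks how much of the suffix `00` has currently been matched; the other (4 states) tracks the count of `1`s, saturating at 3. Each combined state is a pair, one component from each; accept when both components accept.
With 12 states:
       0  1 
>  A   B  C 
   B   D  C 
   C   E  F 
 * D   D  C 
   E   G  F 
   F   H  I 
 * G   G  F 
   H   J  I 
   I   K  I 
 * J   J  I 
   K   L  I 
   L   L  I 
(> = start, * = accepting)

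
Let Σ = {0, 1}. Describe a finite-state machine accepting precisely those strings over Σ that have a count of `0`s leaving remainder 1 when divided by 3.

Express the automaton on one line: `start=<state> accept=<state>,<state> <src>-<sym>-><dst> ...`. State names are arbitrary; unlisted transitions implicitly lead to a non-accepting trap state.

The only thing that matters is how many `0`s have appeared, reduced mod 3. Use one state per residue: s0 for 0, …, s2 for 2. Reading `0` moves to the next residue; anything else stays put. s1 is accepting.
A 3-state machine:
        0   1  
>  s0   s1  s0 
 * s1   s2  s1 
   s2   s0  s2 
(> = start, * = accepting)

start=s0 accept=s1 s0-0->s1 s0-1->s0 s1-0->s2 s1-1->s1 s2-0->s0 s2-1->s2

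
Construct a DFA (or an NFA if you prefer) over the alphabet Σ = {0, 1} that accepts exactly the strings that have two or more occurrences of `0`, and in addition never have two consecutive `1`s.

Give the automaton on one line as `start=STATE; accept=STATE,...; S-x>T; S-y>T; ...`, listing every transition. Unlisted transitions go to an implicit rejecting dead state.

start=A; accept=D,G; A-0>B; A-1>C; B-0>D; B-1>E; C-0>B; C-1>F; D-0>D; D-1>G; E-0>D; E-1>F; F-0>F; F-1>F; G-0>D; G-1>F

Handle the two conditions separately and then intersect. One (4 states) tracks the count of `0`s, saturating at 3; the other (3 states) tracks partial matches of the forbidden pattern `11`. Each combined state is a pair, one component from each; accept when both components accept. Minimizing collapses redundant product states.
With 7 states:
       0  1 
>  A   B  C 
   B   D  E 
   C   B  F 
 * D   D  G 
   E   D  F 
   F   F  F 
 * G   D  F 
(> = start, * = accepting)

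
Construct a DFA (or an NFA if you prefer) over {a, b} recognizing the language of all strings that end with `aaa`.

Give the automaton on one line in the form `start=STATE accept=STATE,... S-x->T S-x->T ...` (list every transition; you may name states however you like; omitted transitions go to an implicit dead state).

Remember how much of `aaa` the current input suffix matches. State S0 means no match yet; S1 means the last symbol is `a`; S2 means the last 2 symbols are `aa`; S3 means the last 3 symbols are `aaa`. Only S3 accepts. On a mismatch, fall back to the longest proper suffix that is still a prefix of `aaa`.
With 4 states:
        a   b  
>  S0   S1  S0 
   S1   S2  S0 
   S2   S3  S0 
 * S3   S3  S0 
(> = start, * = accepting)

start=S0 accept=S3 S0-a->S1 S0-b->S0 S1-a->S2 S1-b->S0 S2-a->S3 S2-b->S0 S3-a->S3 S3-b->S0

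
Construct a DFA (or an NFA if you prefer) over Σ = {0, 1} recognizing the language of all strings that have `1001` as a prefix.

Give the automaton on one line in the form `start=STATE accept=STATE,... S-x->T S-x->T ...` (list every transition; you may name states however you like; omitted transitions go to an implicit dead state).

start=s0 accept=s4 s0-0->s5 s0-1->s1 s1-0->s2 s1-1->s5 s2-0->s3 s2-1->s5 s3-0->s5 s3-1->s4 s4-0->s4 s4-1->s4 s5-0->s5 s5-1->s5

Check the first 4 symbols one by one: s0 through s3 record how many have matched `1001` so far; any wrong symbol goes to the dead state s5. After all 4 match we enter the accepting sink s4.
With 6 states:
        0   1  
>  s0   s5  s1 
   s1   s2  s5 
   s2   s3  s5 
   s3   s5  s4 
 * s4   s4  s4 
   s5   s5  s5 
(> = start, * = accepting)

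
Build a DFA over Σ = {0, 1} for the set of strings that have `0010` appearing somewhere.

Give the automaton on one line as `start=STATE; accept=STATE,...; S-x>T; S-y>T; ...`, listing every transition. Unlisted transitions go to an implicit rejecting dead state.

start=q0; accept=q4; q0-0>q1; q0-1>q0; q1-0>q2; q1-1>q0; q2-0>q2; q2-1>q3; q3-0>q4; q3-1>q0; q4-0>q4; q4-1>q4

States q0..q3 record the length of the longest prefix of `0010` that matches the current input suffix. Reaching q4 means `0010` has been seen, and we stay there forever. Accept from q4.
        0   1  
>  q0   q1  q0 
   q1   q2  q0 
   q2   q2  q3 
   q3   q4  q0 
 * q4   q4  q4 
(> = start, * = accepting)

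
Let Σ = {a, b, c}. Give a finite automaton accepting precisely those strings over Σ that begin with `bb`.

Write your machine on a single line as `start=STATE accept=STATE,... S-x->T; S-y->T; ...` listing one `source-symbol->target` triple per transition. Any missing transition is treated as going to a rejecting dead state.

Check the first 2 symbols one by one: q0 through q1 record how many have matched `bb` so far; any wrong symbol goes to the dead state q3. After all 2 match we enter the accepting sink q2.
        a   b   c  
>  q0   q3  q1  q3 
   q1   q3  q2  q3 
 * q2   q2  q2  q2 
   q3   q3  q3  q3 
(> = start, * = accepting)

start=q0; accept=q2; q0-a->q3; q0-b->q1; q0-c->q3; q1-a->q3; q1-b->q2; q1-c->q3; q2-a->q2; q2-b->q2; q2-c->q2; q3-a->q3; q3-b->q3; q3-c->q3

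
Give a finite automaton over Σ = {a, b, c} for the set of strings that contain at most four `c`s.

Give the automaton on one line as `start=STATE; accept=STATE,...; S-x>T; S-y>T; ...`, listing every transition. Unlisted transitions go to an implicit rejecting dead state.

Count `c`s, saturating at 5: states S0 through S4 mean 0 through 4 `c`s seen; S5 means more than 4. Each `c` increments (capped at S5); other symbols loop. Accept from {S0, S1, S2, S3, S4}.
With 6 states:
        a   b   c  
>* S0   S0  S0  S1 
 * S1   S1  S1  S2 
 * S2   S2  S2  S3 
 * S3   S3  S3  S4 
 * S4   S4  S4  S5 
   S5   S5  S5  S5 
(> = start, * = accepting)

start=S0; accept=S0,S1,S2,S3,S4; S0-a>S0; S0-b>S0; S0-c>S1; S1-a>S1; S1-b>S1; S1-c>S2; S2-a>S2; S2-b>S2; S2-c>S3; S3-a>S3; S3-b>S3; S3-c>S4; S4-a>S4; S4-b>S4; S4-c>S5; S5-a>S5; S5-b>S5; S5-c>S5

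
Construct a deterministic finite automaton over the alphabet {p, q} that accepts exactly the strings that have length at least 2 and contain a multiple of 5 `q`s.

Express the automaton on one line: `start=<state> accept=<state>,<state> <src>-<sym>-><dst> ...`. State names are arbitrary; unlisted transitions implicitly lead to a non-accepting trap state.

Handle the two conditions separately and then intersect. The first has 4 states tracking the input length, saturating at 3; the second has 5 states tracking the count of `q`s modulo 5. A product state is a pair (one from each), accepting exactly when both do. Minimizing collapses redundant product states.
7 states suffice.
       p  q 
>  A   B  C 
   B   D  C 
   C   C  E 
 * D   D  C 
   E   E  F 
   F   F  G 
   G   G  D 
(> = start, * = accepting)

start=A accept=D A-p->B A-q->C B-p->D B-q->C C-p->C C-q->E D-p->D D-q->C E-p->E E-q->F F-p->F F-q->G G-p->G G-q->D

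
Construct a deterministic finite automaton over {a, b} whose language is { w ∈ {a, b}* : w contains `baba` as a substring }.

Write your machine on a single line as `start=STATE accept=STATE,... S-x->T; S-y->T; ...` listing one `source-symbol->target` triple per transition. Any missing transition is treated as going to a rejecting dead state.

Track how much of `baba` has been matched so far: state q0 is no progress, q4 is the absorbing accept state reached once `baba` has occurred. Intermediate states record partial matches; on a mismatch, fall back to the longest reusable overlap.
5 states suffice.
        a   b  
>  q0   q0  q1 
   q1   q2  q1 
   q2   q0  q3 
   q3   q4  q1 
 * q4   q4  q4 
(> = start, * = accepting)

start=q0; accept=q4; q0-a->q0; q0-b->q1; q1-a->q2; q1-b->q1; q2-a->q0; q2-b->q3; q3-a->q4; q3-b->q1; q4-a->q4; q4-b->q4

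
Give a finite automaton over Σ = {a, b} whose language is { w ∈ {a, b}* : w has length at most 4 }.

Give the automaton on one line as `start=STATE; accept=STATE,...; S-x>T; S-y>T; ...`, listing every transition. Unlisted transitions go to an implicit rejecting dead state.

start=S0; accept=S0,S1,S2,S3,S4; S0-a>S1; S0-b>S1; S1-a>S2; S1-b>S2; S2-a>S3; S2-b>S3; S3-a>S4; S3-b>S4; S4-a>S5; S4-b>S5; S5-a>S5; S5-b>S5

Count input length up to 5: every symbol moves from S0 toward S5, which means 'more than 4' and absorbs. Accept from {S0, S1, S2, S3, S4}.
With 6 states:
        a   b  
>* S0   S1  S1 
 * S1   S2  S2 
 * S2   S3  S3 
 * S3   S4  S4 
 * S4   S5  S5 
   S5   S5  S5 
(> = start, * = accepting)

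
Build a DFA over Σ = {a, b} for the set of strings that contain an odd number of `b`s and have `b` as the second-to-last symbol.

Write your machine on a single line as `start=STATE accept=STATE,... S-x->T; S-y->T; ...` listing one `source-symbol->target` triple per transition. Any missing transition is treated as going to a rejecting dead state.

start=q0; accept=q5,q10; q0-a->q1; q0-b->q2; q1-a->q3; q1-b->q4; q2-a->q5; q2-b->q6; q3-a->q3; q3-b->q4; q4-a->q5; q4-b->q6; q5-a->q7; q5-b->q8; q6-a->q9; q6-b->q10; q7-a->q7; q7-b->q8; q8-a->q9; q8-b->q10; q9-a->q3; q9-b->q4; q10-a->q5; q10-b->q6

Run two small machines in parallel and take their product. The first has 2 states tracking the count of `b`s modulo 2; the second has 7 states tracking the last 2 symbols read. A product state is a pair (one from each), accepting exactly when both do.
          a    b  
>  q0     q1   q2 
   q1     q3   q4 
   q2     q5   q6 
   q3     q3   q4 
   q4     q5   q6 
 * q5     q7   q8 
   q6     q9  q10 
   q7     q7   q8 
   q8     q9  q10 
   q9     q3   q4 
 * q10    q5   q6 
(> = start, * = accepting)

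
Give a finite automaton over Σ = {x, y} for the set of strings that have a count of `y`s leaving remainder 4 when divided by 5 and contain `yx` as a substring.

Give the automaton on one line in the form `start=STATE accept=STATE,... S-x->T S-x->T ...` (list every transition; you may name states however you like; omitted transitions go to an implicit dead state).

start=q0 accept=q8 q0-x->q0 q0-y->q1 q1-x->q2 q1-y->q3 q2-x->q2 q2-y->q4 q3-x->q4 q3-y->q5 q4-x->q4 q4-y->q6 q5-x->q6 q5-y->q7 q6-x->q6 q6-y->q8 q7-x->q8 q7-y->q9 q8-x->q8 q8-y->q10 q9-x->q10 q9-y->q1 q10-x->q10 q10-y->q2

Handle the two conditions separately and then intersect. The first has 5 states tracking the count of `y`s modulo 5; the second has 3 states tracking whether and how much of `yx` has been seen. A product state is a pair (one from each), accepting exactly when both do.
With 11 states:
          x    y  
>  q0     q0   q1 
   q1     q2   q3 
   q2     q2   q4 
   q3     q4   q5 
   q4     q4   q6 
   q5     q6   q7 
   q6     q6   q8 
   q7     q8   q9 
 * q8     q8  q10 
   q9    q10   q1 
   q10   q10   q2 
(> = start, * = accepting)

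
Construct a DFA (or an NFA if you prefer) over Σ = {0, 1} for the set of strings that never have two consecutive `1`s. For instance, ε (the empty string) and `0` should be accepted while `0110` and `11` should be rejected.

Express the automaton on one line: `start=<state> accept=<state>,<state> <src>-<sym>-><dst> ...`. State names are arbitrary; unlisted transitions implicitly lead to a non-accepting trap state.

This is the complement of 'contains `11`'. Use the same substring-matching states — A through C holding how much of `11` has just been matched — but flip the accepting set: everything except the trap C accepts.
With 3 states:
       0  1 
>* A   A  B 
 * B   A  C 
   C   C  C 
(> = start, * = accepting)

start=A accept=A,B A-0->A A-1->B B-0->A B-1->C C-0->C C-1->C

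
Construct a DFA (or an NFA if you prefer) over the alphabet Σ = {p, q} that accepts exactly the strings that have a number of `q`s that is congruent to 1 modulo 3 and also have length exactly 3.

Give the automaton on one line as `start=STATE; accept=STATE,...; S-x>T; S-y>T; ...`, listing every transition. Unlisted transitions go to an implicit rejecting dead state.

Build one automaton per condition and run them in lockstep. One (3 states) tracks the count of `q`s modulo 3; the other (5 states) tracks the input length, saturating at 4. Each combined state is a pair, one component from each; accept when both components accept.
       p  q 
>  A   B  C 
   B   D  E 
   C   E  F 
   D   G  H 
   E   H  I 
   F   I  G 
   G   J  K 
 * H   K  L 
   I   L  J 
   J   J  K 
   K   K  L 
   L   L  J 
(> = start, * = accepting)

start=A; accept=H; A-p>B; A-q>C; B-p>D; B-q>E; C-p>E; C-q>F; D-p>G; D-q>H; E-p>H; E-q>I; F-p>I; F-q>G; G-p>J; G-q>K; H-p>K; H-q>L; I-p>L; I-q>J; J-p>J; J-q>K; K-p>K; K-q>L; L-p>L; L-q>J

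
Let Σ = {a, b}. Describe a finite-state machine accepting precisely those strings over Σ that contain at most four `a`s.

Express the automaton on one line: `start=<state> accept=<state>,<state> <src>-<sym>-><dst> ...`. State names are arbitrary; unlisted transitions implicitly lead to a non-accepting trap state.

Count `a`s, saturating at 5: states S0 through S4 mean 0 through 4 `a`s seen; S5 means more than 4. Each `a` increments (capped at S5); other symbols loop. Accept from {S0, S1, S2, S3, S4}.
6 states suffice.
        a   b  
>* S0   S1  S0 
 * S1   S2  S1 
 * S2   S3  S2 
 * S3   S4  S3 
 * S4   S5  S4 
   S5   S5  S5 
(> = start, * = accepting)

start=S0 accept=S0,S1,S2,S3,S4 S0-a->S1 S0-b->S0 S1-a->S2 S1-b->S1 S2-a->S3 S2-b->S2 S3-a->S4 S3-b->S3 S4-a->S5 S4-b->S4 S5-a->S5 S5-b->S5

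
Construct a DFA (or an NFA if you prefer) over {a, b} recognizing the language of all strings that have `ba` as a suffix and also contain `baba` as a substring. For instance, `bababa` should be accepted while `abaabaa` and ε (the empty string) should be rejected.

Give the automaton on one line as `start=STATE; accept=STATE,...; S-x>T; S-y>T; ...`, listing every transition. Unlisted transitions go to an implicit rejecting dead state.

Run two small machines in parallel and take their product. One (3 states) tracks how much of the suffix `ba` has currently been matched; the other (5 states) tracks whether and how much of `baba` has been seen. Each combined state is a pair, one component from each; accept when both components accept.
A 7-state machine:
        a   b  
>  S0   S0  S1 
   S1   S2  S1 
   S2   S0  S3 
   S3   S4  S1 
 * S4   S5  S6 
   S5   S5  S6 
   S6   S4  S6 
(> = start, * = accepting)

start=S0; accept=S4; S0-a>S0; S0-b>S1; S1-a>S2; S1-b>S1; S2-a>S0; S2-b>S3; S3-a>S4; S3-b>S1; S4-a>S5; S4-b>S6; S5-a>S5; S5-b>S6; S6-a>S4; S6-b>S6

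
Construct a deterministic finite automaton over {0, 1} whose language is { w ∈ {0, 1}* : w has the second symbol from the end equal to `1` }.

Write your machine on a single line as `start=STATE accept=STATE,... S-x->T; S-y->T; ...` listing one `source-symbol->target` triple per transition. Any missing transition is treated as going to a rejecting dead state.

A DFA must remember the last 2 symbols (since which symbol is second-to-last isn't known until the input ends). Use one state per possible window of the last ≤2 symbols; accept from those whose window starts with `1`.
With 7 states:
        0   1  
>  q0   q1  q2 
   q1   q3  q4 
   q2   q5  q6 
   q3   q3  q4 
   q4   q5  q6 
 * q5   q3  q4 
 * q6   q5  q6 
(> = start, * = accepting)

start=q0; accept=q5,q6; q0-0->q1; q0-1->q2; q1-0->q3; q1-1->q4; q2-0->q5; q2-1->q6; q3-0->q3; q3-1->q4; q4-0->q5; q4-1->q6; q5-0->q3; q5-1->q4; q6-0->q5; q6-1->q6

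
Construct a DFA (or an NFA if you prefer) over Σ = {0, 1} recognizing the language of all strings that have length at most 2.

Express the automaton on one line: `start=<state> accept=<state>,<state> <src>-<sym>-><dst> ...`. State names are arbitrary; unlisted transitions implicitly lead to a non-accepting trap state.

start=S0 accept=S0,S1,S2 S0-0->S1 S0-1->S1 S1-0->S2 S1-1->S2 S2-0->S3 S2-1->S3 S3-0->S3 S3-1->S3

Count input length up to 3: every symbol moves from S0 toward S3, which means 'more than 2' and absorbs. Accept from {S0, S1, S2}.
4 states suffice.
        0   1  
>* S0   S1  S1 
 * S1   S2  S2 
 * S2   S3  S3 
   S3   S3  S3 
(> = start, * = accepting)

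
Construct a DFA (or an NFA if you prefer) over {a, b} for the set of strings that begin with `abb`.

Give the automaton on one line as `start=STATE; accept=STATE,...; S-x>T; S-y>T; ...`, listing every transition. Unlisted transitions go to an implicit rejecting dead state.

start=s0; accept=s3; s0-a>s1; s0-b>s4; s1-a>s4; s1-b>s2; s2-a>s4; s2-b>s3; s3-a>s3; s3-b>s3; s4-a>s4; s4-b>s4

Walk along `abb` while the input agrees: from s0 take `a` to s1, and so on. Any deviation drops to the rejecting sink s4. Once s3 is reached the prefix is confirmed and every continuation is accepted.
A 5-state machine:
        a   b  
>  s0   s1  s4 
   s1   s4  s2 
   s2   s4  s3 
 * s3   s3  s3 
   s4   s4  s4 
(> = start, * = accepting)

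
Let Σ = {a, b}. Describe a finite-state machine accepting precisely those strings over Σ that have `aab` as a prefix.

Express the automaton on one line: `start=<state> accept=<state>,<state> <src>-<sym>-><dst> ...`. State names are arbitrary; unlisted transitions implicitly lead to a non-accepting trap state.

Walk along `aab` while the input agrees: from q0 take `a` to q1, and so on. Any deviation drops to the rejecting sink q4. Once q3 is reached the prefix is confirmed and every continuation is accepted.
With 5 states:
        a   b  
>  q0   q1  q4 
   q1   q2  q4 
   q2   q4  q3 
 * q3   q3  q3 
   q4   q4  q4 
(> = start, * = accepting)

start=q0 accept=q3 q0-a->q1 q0-b->q4 q1-a->q2 q1-b->q4 q2-a->q4 q2-b->q3 q3-a->q3 q3-b->q3 q4-a->q4 q4-b->q4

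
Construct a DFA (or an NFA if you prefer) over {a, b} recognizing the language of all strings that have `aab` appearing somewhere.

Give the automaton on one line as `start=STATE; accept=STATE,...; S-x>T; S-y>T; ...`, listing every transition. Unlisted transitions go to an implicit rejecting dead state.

start=q0; accept=q3; q0-a>q1; q0-b>q0; q1-a>q2; q1-b>q0; q2-a>q2; q2-b>q3; q3-a>q3; q3-b>q3

Track how much of `aab` has been matched so far: state q0 is no progress, q3 is the absorbing accept state reached once `aab` has occurred. Intermediate states record partial matches; on a mismatch, fall back to the longest reusable overlap.
        a   b  
>  q0   q1  q0 
   q1   q2  q0 
   q2   q2  q3 
 * q3   q3  q3 
(> = start, * = accepting)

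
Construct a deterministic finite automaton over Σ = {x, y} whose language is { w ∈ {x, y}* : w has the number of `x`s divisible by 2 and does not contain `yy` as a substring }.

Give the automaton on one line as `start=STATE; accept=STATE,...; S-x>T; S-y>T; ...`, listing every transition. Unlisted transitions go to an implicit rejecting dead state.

start=q0; accept=q0,q2; q0-x>q1; q0-y>q2; q1-x>q0; q1-y>q3; q2-x>q1; q2-y>q4; q3-x>q0; q3-y>q5; q4-x>q5; q4-y>q4; q5-x>q4; q5-y>q5

Run two small machines in parallel and take their product. One (2 states) tracks the count of `x`s modulo 2; the other (3 states) tracks partial matches of the forbidden pattern `yy`. Each combined state is a pair, one component from each; accept when both components accept.
6 states suffice.
        x   y  
>* q0   q1  q2 
   q1   q0  q3 
 * q2   q1  q4 
   q3   q0  q5 
   q4   q5  q4 
   q5   q4  q5 
(> = start, * = accepting)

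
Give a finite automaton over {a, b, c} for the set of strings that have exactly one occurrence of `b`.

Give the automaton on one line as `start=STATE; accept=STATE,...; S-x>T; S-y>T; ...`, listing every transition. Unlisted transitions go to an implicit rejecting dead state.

Count `b`s, saturating at 2: state q0 means no `b` yet, q1 means one `b` seen, q2 means more than one. Each `b` increments (capped at q2); other symbols loop. Accept from {q1}.
A 3-state machine:
        a   b   c  
>  q0   q0  q1  q0 
 * q1   q1  q2  q1 
   q2   q2  q2  q2 
(> = start, * = accepting)

start=q0; accept=q1; q0-a>q0; q0-b>q1; q0-c>q0; q1-a>q1; q1-b>q2; q1-c>q1; q2-a>q2; q2-b>q2; q2-c>q2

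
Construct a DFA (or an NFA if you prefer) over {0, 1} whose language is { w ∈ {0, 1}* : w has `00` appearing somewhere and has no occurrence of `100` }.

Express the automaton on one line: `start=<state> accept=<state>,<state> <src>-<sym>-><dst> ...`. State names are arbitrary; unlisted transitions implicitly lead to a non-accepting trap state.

Build one automaton per condition and run them in lockstep. One (3 states) tracks whether and how much of `00` has been seen; the other (4 states) tracks partial matches of the forbidden pattern `100`. Each combined state is a pair, one component from each; accept when both components accept.
8 states suffice.
        0   1  
>  s0   s1  s2 
   s1   s3  s2 
   s2   s4  s2 
 * s3   s3  s5 
   s4   s6  s2 
 * s5   s7  s5 
   s6   s6  s6 
 * s7   s6  s5 
(> = start, * = accepting)

start=s0 accept=s3,s5,s7 s0-0->s1 s0-1->s2 s1-0->s3 s1-1->s2 s2-0->s4 s2-1->s2 s3-0->s3 s3-1->s5 s4-0->s6 s4-1->s2 s5-0->s7 s5-1->s5 s6-0->s6 s6-1->s6 s7-0->s6 s7-1->s5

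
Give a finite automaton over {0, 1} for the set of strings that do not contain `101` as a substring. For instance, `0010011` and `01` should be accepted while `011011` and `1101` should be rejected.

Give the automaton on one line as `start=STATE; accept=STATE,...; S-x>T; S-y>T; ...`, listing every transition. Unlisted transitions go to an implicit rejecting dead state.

This is the complement of 'contains `101`'. Use the same substring-matching states — q0 through q3 holding how much of `101` has just been matched — but flip the accepting set: everything except the trap q3 accepts.
A 4-state machine:
        0   1  
>* q0   q0  q1 
 * q1   q2  q1 
 * q2   q0  q3 
   q3   q3  q3 
(> = start, * = accepting)

start=q0; accept=q0,q1,q2; q0-0>q0; q0-1>q1; q1-0>q2; q1-1>q1; q2-0>q0; q2-1>q3; q3-0>q3; q3-1>q3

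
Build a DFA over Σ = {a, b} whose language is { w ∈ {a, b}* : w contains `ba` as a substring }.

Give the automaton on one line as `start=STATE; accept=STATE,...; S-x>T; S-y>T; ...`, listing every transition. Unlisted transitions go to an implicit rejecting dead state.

States q0..q1 record the length of the longest prefix of `ba` that matches the current input suffix. Reaching q2 means `ba` has been seen, and we stay there forever. Accept from q2.
A 3-state machine:
        a   b  
>  q0   q0  q1 
   q1   q2  q1 
 * q2   q2  q2 
(> = start, * = accepting)

start=q0; accept=q2; q0-a>q0; q0-b>q1; q1-a>q2; q1-b>q1; q2-a>q2; q2-b>q2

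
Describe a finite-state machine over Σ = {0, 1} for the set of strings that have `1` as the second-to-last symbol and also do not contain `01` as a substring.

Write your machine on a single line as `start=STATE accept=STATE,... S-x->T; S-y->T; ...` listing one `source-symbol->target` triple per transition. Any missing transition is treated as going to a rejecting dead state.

start=q0; accept=q5,q6; q0-0->q1; q0-1->q2; q1-0->q3; q1-1->q4; q2-0->q5; q2-1->q6; q3-0->q3; q3-1->q4; q4-0->q7; q4-1->q8; q5-0->q3; q5-1->q4; q6-0->q5; q6-1->q6; q7-0->q9; q7-1->q4; q8-0->q7; q8-1->q8; q9-0->q9; q9-1->q4

Run two small machines in parallel and take their product. One (7 states) tracks the last 2 symbols read; the other (3 states) tracks partial matches of the forbidden pattern `01`. Each combined state is a pair, one component from each; accept when both components accept.
        0   1  
>  q0   q1  q2 
   q1   q3  q4 
   q2   q5  q6 
   q3   q3  q4 
   q4   q7  q8 
 * q5   q3  q4 
 * q6   q5  q6 
   q7   q9  q4 
   q8   q7  q8 
   q9   q9  q4 
(> = start, * = accepting)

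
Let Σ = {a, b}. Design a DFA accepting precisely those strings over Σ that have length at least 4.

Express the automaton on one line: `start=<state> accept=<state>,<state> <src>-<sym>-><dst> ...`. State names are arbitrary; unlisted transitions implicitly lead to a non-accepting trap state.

Count input length up to 5: every symbol moves from q0 toward q5, which means 'more than 4' and absorbs. Accept from {q4, q5}.
A 6-state machine:
        a   b  
>  q0   q1  q1 
   q1   q2  q2 
   q2   q3  q3 
   q3   q4  q4 
 * q4   q5  q5 
 * q5   q5  q5 
(> = start, * = accepting)

start=q0 accept=q4,q5 q0-a->q1 q0-b->q1 q1-a->q2 q1-b->q2 q2-a->q3 q2-b->q3 q3-a->q4 q3-b->q4 q4-a->q5 q4-b->q5 q5-a->q5 q5-b->q5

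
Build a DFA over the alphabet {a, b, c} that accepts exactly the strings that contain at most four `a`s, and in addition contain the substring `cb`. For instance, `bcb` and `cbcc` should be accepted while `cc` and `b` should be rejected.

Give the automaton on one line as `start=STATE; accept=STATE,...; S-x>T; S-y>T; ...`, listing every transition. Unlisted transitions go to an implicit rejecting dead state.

Handle the two conditions separately and then intersect. One (6 states) tracks the count of `a`s, saturating at 5; the other (3 states) tracks whether and how much of `cb` has been seen. Each combined state is a pair, one component from each; accept when both components accept. Equivalent product states are then merged.
          a    b    c  
>  s0     s1   s0   s2 
   s1     s3   s1   s4 
   s2     s1   s5   s2 
   s3     s6   s3   s7 
   s4     s3   s8   s4 
 * s5     s8   s5   s5 
   s6     s9   s6  s10 
   s7     s6  s11   s7 
 * s8    s11   s8   s8 
   s9    s12   s9  s13 
   s10    s9  s14  s10 
 * s11   s14  s11  s11 
   s12   s12  s12  s12 
   s13   s12  s15  s13 
 * s14   s15  s14  s14 
 * s15   s12  s15  s15 
(> = start, * = accepting)

start=s0; accept=s5,s8,s11,s14,s15; s0-a>s1; s0-b>s0; s0-c>s2; s1-a>s3; s1-b>s1; s1-c>s4; s2-a>s1; s2-b>s5; s2-c>s2; s3-a>s6; s3-b>s3; s3-c>s7; s4-a>s3; s4-b>s8; s4-c>s4; s5-a>s8; s5-b>s5; s5-c>s5; s6-a>s9; s6-b>s6; s6-c>s10; s7-a>s6; s7-b>s11; s7-c>s7; s8-a>s11; s8-b>s8; s8-c>s8; s9-a>s12; s9-b>s9; s9-c>s13; s10-a>s9; s10-b>s14; s10-c>s10; s11-a>s14; s11-b>s11; s11-c>s11; s12-a>s12; s12-b>s12; s12-c>s12; s13-a>s12; s13-b>s15; s13-c>s13; s14-a>s15; s14-b>s14; s14-c>s14; s15-a>s12; s15-b>s15; s15-c>s15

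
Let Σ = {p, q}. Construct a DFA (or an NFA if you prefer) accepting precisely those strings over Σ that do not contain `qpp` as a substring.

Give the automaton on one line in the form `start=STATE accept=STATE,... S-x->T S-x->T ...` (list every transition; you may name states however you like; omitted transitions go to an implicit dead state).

start=S0 accept=S0,S1,S2 S0-p->S0 S0-q->S1 S1-p->S2 S1-q->S1 S2-p->S3 S2-q->S1 S3-p->S3 S3-q->S3

Track partial matches of the forbidden pattern `qpp`. State S3 is a dead state reached once `qpp` has occurred; every other state accepts. S0 means no part of `qpp` is currently matched.
4 states suffice.
        p   q  
>* S0   S0  S1 
 * S1   S2  S1 
 * S2   S3  S1 
   S3   S3  S3 
(> = start, * = accepting)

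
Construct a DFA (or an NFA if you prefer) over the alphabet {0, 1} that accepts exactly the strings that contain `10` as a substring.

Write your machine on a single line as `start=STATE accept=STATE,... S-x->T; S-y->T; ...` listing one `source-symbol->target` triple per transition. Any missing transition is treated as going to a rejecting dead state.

States s0..s1 record the length of the longest prefix of `10` that matches the current input suffix. Reaching s2 means `10` has been seen, and we stay there forever. Accept from s2.
With 3 states:
        0   1  
>  s0   s0  s1 
   s1   s2  s1 
 * s2   s2  s2 
(> = start, * = accepting)

start=s0; accept=s2; s0-0->s0; s0-1->s1; s1-0->s2; s1-1->s1; s2-0->s2; s2-1->s2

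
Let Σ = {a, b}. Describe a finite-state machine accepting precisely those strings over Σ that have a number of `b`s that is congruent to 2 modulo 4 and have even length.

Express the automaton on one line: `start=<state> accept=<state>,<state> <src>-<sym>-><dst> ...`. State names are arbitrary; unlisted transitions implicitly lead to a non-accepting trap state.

start=S0 accept=S4 S0-a->S1 S0-b->S2 S1-a->S0 S1-b->S3 S2-a->S3 S2-b->S4 S3-a->S2 S3-b->S5 S4-a->S5 S4-b->S6 S5-a->S4 S5-b->S7 S6-a->S7 S6-b->S0 S7-a->S6 S7-b->S1

Run two small machines in parallel and take their product. One (4 states) tracks the count of `b`s modulo 4; the other (2 states) tracks the input length modulo 2. Each combined state is a pair, one component from each; accept when both components accept.
8 states suffice.
        a   b  
>  S0   S1  S2 
   S1   S0  S3 
   S2   S3  S4 
   S3   S2  S5 
 * S4   S5  S6 
   S5   S4  S7 
   S6   S7  S0 
   S7   S6  S1 
(> = start, * = accepting)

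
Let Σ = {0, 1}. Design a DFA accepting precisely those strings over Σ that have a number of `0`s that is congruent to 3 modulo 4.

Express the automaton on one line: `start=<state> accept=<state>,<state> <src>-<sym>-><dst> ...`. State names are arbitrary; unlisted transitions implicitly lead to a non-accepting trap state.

start=A accept=D A-0->B A-1->A B-0->C B-1->B C-0->D C-1->C D-0->A D-1->D

The only thing that matters is how many `0`s have appeared, reduced mod 4. Use one state per residue: A for 0, …, D for 3. Reading `0` moves to the next residue; anything else stays put. D is accepting.
A 4-state machine:
       0  1 
>  A   B  A 
   B   C  B 
   C   D  C 
 * D   A  D 
(> = start, * = accepting)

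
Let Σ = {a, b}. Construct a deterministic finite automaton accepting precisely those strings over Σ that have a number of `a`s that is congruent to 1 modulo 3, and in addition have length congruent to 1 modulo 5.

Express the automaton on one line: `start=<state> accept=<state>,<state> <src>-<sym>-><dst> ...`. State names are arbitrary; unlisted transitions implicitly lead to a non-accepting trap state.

start=q0 accept=q1 q0-a->q1 q0-b->q2 q1-a->q3 q1-b->q4 q2-a->q4 q2-b->q5 q3-a->q6 q3-b->q7 q4-a->q7 q4-b->q8 q5-a->q8 q5-b->q6 q6-a->q9 q6-b->q10 q7-a->q10 q7-b->q11 q8-a->q11 q8-b->q9 q9-a->q12 q9-b->q13 q10-a->q13 q10-b->q0 q11-a->q0 q11-b->q12 q12-a->q2 q12-b->q14 q13-a->q14 q13-b->q1 q14-a->q5 q14-b->q3

Handle the two conditions separately and then intersect. One (3 states) tracks the count of `a`s modulo 3; the other (5 states) tracks the input length modulo 5. Each combined state is a pair, one component from each; accept when both components accept.
A 15-state machine:
          a    b  
>  q0     q1   q2 
 * q1     q3   q4 
   q2     q4   q5 
   q3     q6   q7 
   q4     q7   q8 
   q5     q8   q6 
   q6     q9  q10 
   q7    q10  q11 
   q8    q11   q9 
   q9    q12  q13 
   q10   q13   q0 
   q11    q0  q12 
   q12    q2  q14 
   q13   q14   q1 
   q14    q5   q3 
(> = start, * = accepting)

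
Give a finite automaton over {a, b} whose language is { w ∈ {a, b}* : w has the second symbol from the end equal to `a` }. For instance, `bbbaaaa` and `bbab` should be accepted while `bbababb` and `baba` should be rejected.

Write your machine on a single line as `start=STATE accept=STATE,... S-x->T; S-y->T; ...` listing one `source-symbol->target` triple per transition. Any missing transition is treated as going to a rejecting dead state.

A DFA must remember the last 2 symbols (since which symbol is second-to-last isn't known until the input ends). Use one state per possible window of the last ≤2 symbols; accept from those whose window starts with `a`.
With 7 states:
        a   b  
>  q0   q1  q2 
   q1   q3  q4 
   q2   q5  q6 
 * q3   q3  q4 
 * q4   q5  q6 
   q5   q3  q4 
   q6   q5  q6 
(> = start, * = accepting)

start=q0; accept=q3,q4; q0-a->q1; q0-b->q2; q1-a->q3; q1-b->q4; q2-a->q5; q2-b->q6; q3-a->q3; q3-b->q4; q4-a->q5; q4-b->q6; q5-a->q3; q5-b->q4; q6-a->q5; q6-b->q6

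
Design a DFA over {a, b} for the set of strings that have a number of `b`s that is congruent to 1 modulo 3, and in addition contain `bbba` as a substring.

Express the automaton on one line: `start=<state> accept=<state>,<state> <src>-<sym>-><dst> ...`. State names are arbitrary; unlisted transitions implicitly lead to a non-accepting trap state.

start=q0 accept=q12 q0-a->q0 q0-b->q1 q1-a->q2 q1-b->q3 q2-a->q2 q2-b->q4 q3-a->q5 q3-b->q6 q4-a->q5 q4-b->q7 q5-a->q5 q5-b->q8 q6-a->q9 q6-b->q10 q7-a->q0 q7-b->q10 q8-a->q0 q8-b->q11 q9-a->q9 q9-b->q12 q10-a->q12 q10-b->q13 q11-a->q2 q11-b->q13 q12-a->q12 q12-b->q14 q13-a->q14 q13-b->q6 q14-a->q14 q14-b->q9

Build one automaton per condition and run them in lockstep. The first has 3 states tracking the count of `b`s modulo 3; the second has 5 states tracking whether and how much of `bbba` has been seen. A product state is a pair (one from each), accepting exactly when both do.
          a    b  
>  q0     q0   q1 
   q1     q2   q3 
   q2     q2   q4 
   q3     q5   q6 
   q4     q5   q7 
   q5     q5   q8 
   q6     q9  q10 
   q7     q0  q10 
   q8     q0  q11 
   q9     q9  q12 
   q10   q12  q13 
   q11    q2  q13 
 * q12   q12  q14 
   q13   q14   q6 
   q14   q14   q9 
(> = start, * = accepting)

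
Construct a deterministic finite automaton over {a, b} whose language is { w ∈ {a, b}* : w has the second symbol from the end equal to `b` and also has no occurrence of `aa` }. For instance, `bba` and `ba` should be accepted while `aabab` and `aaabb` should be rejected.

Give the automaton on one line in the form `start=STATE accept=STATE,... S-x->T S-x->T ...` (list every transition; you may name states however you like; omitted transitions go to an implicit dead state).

start=S0 accept=S5,S6 S0-a->S1 S0-b->S2 S1-a->S3 S1-b->S4 S2-a->S5 S2-b->S6 S3-a->S3 S3-b->S7 S4-a->S5 S4-b->S6 S5-a->S3 S5-b->S4 S6-a->S5 S6-b->S6 S7-a->S8 S7-b->S9 S8-a->S3 S8-b->S7 S9-a->S8 S9-b->S9

Run two small machines in parallel and take their product. One (7 states) tracks the last 2 symbols read; the other (3 states) tracks partial matches of the forbidden pattern `aa`. Each combined state is a pair, one component from each; accept when both components accept.
A 10-state machine:
        a   b  
>  S0   S1  S2 
   S1   S3  S4 
   S2   S5  S6 
   S3   S3  S7 
   S4   S5  S6 
 * S5   S3  S4 
 * S6   S5  S6 
   S7   S8  S9 
   S8   S3  S7 
   S9   S8  S9 
(> = start, * = accepting)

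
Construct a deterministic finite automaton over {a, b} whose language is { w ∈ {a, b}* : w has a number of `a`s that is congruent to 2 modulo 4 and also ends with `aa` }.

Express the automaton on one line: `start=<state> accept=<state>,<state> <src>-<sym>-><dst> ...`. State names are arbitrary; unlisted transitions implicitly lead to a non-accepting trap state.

start=q0 accept=q2 q0-a->q1 q0-b->q0 q1-a->q2 q1-b->q3 q2-a->q4 q2-b->q5 q3-a->q5 q3-b->q3 q4-a->q0 q4-b->q4 q5-a->q4 q5-b->q5

Run two small machines in parallel and take their product. One (4 states) tracks the count of `a`s modulo 4; the other (3 states) tracks how much of the suffix `aa` has currently been matched. Each combined state is a pair, one component from each; accept when both components accept. Equivalent product states are then merged.
        a   b  
>  q0   q1  q0 
   q1   q2  q3 
 * q2   q4  q5 
   q3   q5  q3 
   q4   q0  q4 
   q5   q4  q5 
(> = start, * = accepting)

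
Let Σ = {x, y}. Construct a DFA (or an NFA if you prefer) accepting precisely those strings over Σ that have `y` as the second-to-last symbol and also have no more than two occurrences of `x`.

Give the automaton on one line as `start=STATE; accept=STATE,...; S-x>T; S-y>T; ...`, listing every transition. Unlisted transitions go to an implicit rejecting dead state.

start=S0; accept=S5,S6,S9,S10,S11; S0-x>S1; S0-y>S2; S1-x>S3; S1-y>S4; S2-x>S5; S2-y>S6; S3-x>S7; S3-y>S8; S4-x>S9; S4-y>S10; S5-x>S3; S5-y>S4; S6-x>S5; S6-y>S6; S7-x>S7; S7-y>S7; S8-x>S7; S8-y>S11; S9-x>S7; S9-y>S8; S10-x>S9; S10-y>S10; S11-x>S7; S11-y>S11

Run two small machines in parallel and take their product. The first has 7 states tracking the last 2 symbols read; the second has 4 states tracking the count of `x`s, saturating at 3. A product state is a pair (one from each), accepting exactly when both do. After merging equivalent states the machine shrinks.
          x    y  
>  S0     S1   S2 
   S1     S3   S4 
   S2     S5   S6 
   S3     S7   S8 
   S4     S9  S10 
 * S5     S3   S4 
 * S6     S5   S6 
   S7     S7   S7 
   S8     S7  S11 
 * S9     S7   S8 
 * S10    S9  S10 
 * S11    S7  S11 
(> = start, * = accepting)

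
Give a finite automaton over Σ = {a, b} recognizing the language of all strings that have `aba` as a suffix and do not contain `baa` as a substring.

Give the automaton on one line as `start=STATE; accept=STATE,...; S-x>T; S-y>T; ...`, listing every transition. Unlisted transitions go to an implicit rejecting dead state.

Run two small machines in parallel and take their product. The first has 4 states tracking how much of the suffix `aba` has currently been matched; the second has 4 states tracking partial matches of the forbidden pattern `baa`. A product state is a pair (one from each), accepting exactly when both do.
        a   b  
>  s0   s1  s2 
   s1   s1  s3 
   s2   s4  s2 
   s3   s5  s2 
   s4   s6  s3 
 * s5   s6  s3 
   s6   s6  s7 
   s7   s8  s9 
   s8   s6  s7 
   s9   s6  s9 
(> = start, * = accepting)

start=s0; accept=s5; s0-a>s1; s0-b>s2; s1-a>s1; s1-b>s3; s2-a>s4; s2-b>s2; s3-a>s5; s3-b>s2; s4-a>s6; s4-b>s3; s5-a>s6; s5-b>s3; s6-a>s6; s6-b>s7; s7-a>s8; s7-b>s9; s8-a>s6; s8-b>s7; s9-a>s6; s9-b>s9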